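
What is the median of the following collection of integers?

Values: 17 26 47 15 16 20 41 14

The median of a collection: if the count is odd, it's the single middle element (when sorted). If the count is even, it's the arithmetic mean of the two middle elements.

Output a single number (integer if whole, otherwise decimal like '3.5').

Step 1: insert 17 -> lo=[17] (size 1, max 17) hi=[] (size 0) -> median=17
Step 2: insert 26 -> lo=[17] (size 1, max 17) hi=[26] (size 1, min 26) -> median=21.5
Step 3: insert 47 -> lo=[17, 26] (size 2, max 26) hi=[47] (size 1, min 47) -> median=26
Step 4: insert 15 -> lo=[15, 17] (size 2, max 17) hi=[26, 47] (size 2, min 26) -> median=21.5
Step 5: insert 16 -> lo=[15, 16, 17] (size 3, max 17) hi=[26, 47] (size 2, min 26) -> median=17
Step 6: insert 20 -> lo=[15, 16, 17] (size 3, max 17) hi=[20, 26, 47] (size 3, min 20) -> median=18.5
Step 7: insert 41 -> lo=[15, 16, 17, 20] (size 4, max 20) hi=[26, 41, 47] (size 3, min 26) -> median=20
Step 8: insert 14 -> lo=[14, 15, 16, 17] (size 4, max 17) hi=[20, 26, 41, 47] (size 4, min 20) -> median=18.5

Answer: 18.5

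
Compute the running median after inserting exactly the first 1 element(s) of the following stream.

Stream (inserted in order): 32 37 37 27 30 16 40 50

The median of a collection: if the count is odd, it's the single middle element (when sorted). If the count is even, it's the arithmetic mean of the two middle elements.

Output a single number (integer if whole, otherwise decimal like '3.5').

Step 1: insert 32 -> lo=[32] (size 1, max 32) hi=[] (size 0) -> median=32

Answer: 32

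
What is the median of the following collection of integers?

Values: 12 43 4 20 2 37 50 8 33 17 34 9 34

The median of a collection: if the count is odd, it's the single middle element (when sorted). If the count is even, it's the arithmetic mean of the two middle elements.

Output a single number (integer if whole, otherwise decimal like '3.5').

Answer: 20

Derivation:
Step 1: insert 12 -> lo=[12] (size 1, max 12) hi=[] (size 0) -> median=12
Step 2: insert 43 -> lo=[12] (size 1, max 12) hi=[43] (size 1, min 43) -> median=27.5
Step 3: insert 4 -> lo=[4, 12] (size 2, max 12) hi=[43] (size 1, min 43) -> median=12
Step 4: insert 20 -> lo=[4, 12] (size 2, max 12) hi=[20, 43] (size 2, min 20) -> median=16
Step 5: insert 2 -> lo=[2, 4, 12] (size 3, max 12) hi=[20, 43] (size 2, min 20) -> median=12
Step 6: insert 37 -> lo=[2, 4, 12] (size 3, max 12) hi=[20, 37, 43] (size 3, min 20) -> median=16
Step 7: insert 50 -> lo=[2, 4, 12, 20] (size 4, max 20) hi=[37, 43, 50] (size 3, min 37) -> median=20
Step 8: insert 8 -> lo=[2, 4, 8, 12] (size 4, max 12) hi=[20, 37, 43, 50] (size 4, min 20) -> median=16
Step 9: insert 33 -> lo=[2, 4, 8, 12, 20] (size 5, max 20) hi=[33, 37, 43, 50] (size 4, min 33) -> median=20
Step 10: insert 17 -> lo=[2, 4, 8, 12, 17] (size 5, max 17) hi=[20, 33, 37, 43, 50] (size 5, min 20) -> median=18.5
Step 11: insert 34 -> lo=[2, 4, 8, 12, 17, 20] (size 6, max 20) hi=[33, 34, 37, 43, 50] (size 5, min 33) -> median=20
Step 12: insert 9 -> lo=[2, 4, 8, 9, 12, 17] (size 6, max 17) hi=[20, 33, 34, 37, 43, 50] (size 6, min 20) -> median=18.5
Step 13: insert 34 -> lo=[2, 4, 8, 9, 12, 17, 20] (size 7, max 20) hi=[33, 34, 34, 37, 43, 50] (size 6, min 33) -> median=20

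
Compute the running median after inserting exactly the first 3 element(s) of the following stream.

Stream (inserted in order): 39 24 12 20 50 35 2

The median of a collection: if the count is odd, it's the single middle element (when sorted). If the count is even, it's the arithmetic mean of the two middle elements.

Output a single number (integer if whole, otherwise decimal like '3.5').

Step 1: insert 39 -> lo=[39] (size 1, max 39) hi=[] (size 0) -> median=39
Step 2: insert 24 -> lo=[24] (size 1, max 24) hi=[39] (size 1, min 39) -> median=31.5
Step 3: insert 12 -> lo=[12, 24] (size 2, max 24) hi=[39] (size 1, min 39) -> median=24

Answer: 24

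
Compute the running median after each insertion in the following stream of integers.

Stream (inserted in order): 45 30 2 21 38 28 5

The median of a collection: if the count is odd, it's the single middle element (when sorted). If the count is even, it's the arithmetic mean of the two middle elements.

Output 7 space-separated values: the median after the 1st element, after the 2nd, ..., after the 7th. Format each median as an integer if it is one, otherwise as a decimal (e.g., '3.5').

Answer: 45 37.5 30 25.5 30 29 28

Derivation:
Step 1: insert 45 -> lo=[45] (size 1, max 45) hi=[] (size 0) -> median=45
Step 2: insert 30 -> lo=[30] (size 1, max 30) hi=[45] (size 1, min 45) -> median=37.5
Step 3: insert 2 -> lo=[2, 30] (size 2, max 30) hi=[45] (size 1, min 45) -> median=30
Step 4: insert 21 -> lo=[2, 21] (size 2, max 21) hi=[30, 45] (size 2, min 30) -> median=25.5
Step 5: insert 38 -> lo=[2, 21, 30] (size 3, max 30) hi=[38, 45] (size 2, min 38) -> median=30
Step 6: insert 28 -> lo=[2, 21, 28] (size 3, max 28) hi=[30, 38, 45] (size 3, min 30) -> median=29
Step 7: insert 5 -> lo=[2, 5, 21, 28] (size 4, max 28) hi=[30, 38, 45] (size 3, min 30) -> median=28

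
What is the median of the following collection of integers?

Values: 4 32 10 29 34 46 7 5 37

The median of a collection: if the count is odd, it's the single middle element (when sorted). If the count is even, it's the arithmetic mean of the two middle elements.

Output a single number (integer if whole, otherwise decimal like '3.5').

Step 1: insert 4 -> lo=[4] (size 1, max 4) hi=[] (size 0) -> median=4
Step 2: insert 32 -> lo=[4] (size 1, max 4) hi=[32] (size 1, min 32) -> median=18
Step 3: insert 10 -> lo=[4, 10] (size 2, max 10) hi=[32] (size 1, min 32) -> median=10
Step 4: insert 29 -> lo=[4, 10] (size 2, max 10) hi=[29, 32] (size 2, min 29) -> median=19.5
Step 5: insert 34 -> lo=[4, 10, 29] (size 3, max 29) hi=[32, 34] (size 2, min 32) -> median=29
Step 6: insert 46 -> lo=[4, 10, 29] (size 3, max 29) hi=[32, 34, 46] (size 3, min 32) -> median=30.5
Step 7: insert 7 -> lo=[4, 7, 10, 29] (size 4, max 29) hi=[32, 34, 46] (size 3, min 32) -> median=29
Step 8: insert 5 -> lo=[4, 5, 7, 10] (size 4, max 10) hi=[29, 32, 34, 46] (size 4, min 29) -> median=19.5
Step 9: insert 37 -> lo=[4, 5, 7, 10, 29] (size 5, max 29) hi=[32, 34, 37, 46] (size 4, min 32) -> median=29

Answer: 29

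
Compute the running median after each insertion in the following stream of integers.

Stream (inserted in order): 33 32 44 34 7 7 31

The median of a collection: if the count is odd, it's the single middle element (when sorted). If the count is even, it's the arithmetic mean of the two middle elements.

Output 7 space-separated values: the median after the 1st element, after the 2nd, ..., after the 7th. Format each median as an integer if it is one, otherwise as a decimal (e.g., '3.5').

Answer: 33 32.5 33 33.5 33 32.5 32

Derivation:
Step 1: insert 33 -> lo=[33] (size 1, max 33) hi=[] (size 0) -> median=33
Step 2: insert 32 -> lo=[32] (size 1, max 32) hi=[33] (size 1, min 33) -> median=32.5
Step 3: insert 44 -> lo=[32, 33] (size 2, max 33) hi=[44] (size 1, min 44) -> median=33
Step 4: insert 34 -> lo=[32, 33] (size 2, max 33) hi=[34, 44] (size 2, min 34) -> median=33.5
Step 5: insert 7 -> lo=[7, 32, 33] (size 3, max 33) hi=[34, 44] (size 2, min 34) -> median=33
Step 6: insert 7 -> lo=[7, 7, 32] (size 3, max 32) hi=[33, 34, 44] (size 3, min 33) -> median=32.5
Step 7: insert 31 -> lo=[7, 7, 31, 32] (size 4, max 32) hi=[33, 34, 44] (size 3, min 33) -> median=32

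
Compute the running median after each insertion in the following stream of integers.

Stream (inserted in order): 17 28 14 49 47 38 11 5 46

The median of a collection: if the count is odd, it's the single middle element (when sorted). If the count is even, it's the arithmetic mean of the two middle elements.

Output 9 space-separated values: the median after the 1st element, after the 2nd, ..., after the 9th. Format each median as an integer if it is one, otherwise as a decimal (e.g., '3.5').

Step 1: insert 17 -> lo=[17] (size 1, max 17) hi=[] (size 0) -> median=17
Step 2: insert 28 -> lo=[17] (size 1, max 17) hi=[28] (size 1, min 28) -> median=22.5
Step 3: insert 14 -> lo=[14, 17] (size 2, max 17) hi=[28] (size 1, min 28) -> median=17
Step 4: insert 49 -> lo=[14, 17] (size 2, max 17) hi=[28, 49] (size 2, min 28) -> median=22.5
Step 5: insert 47 -> lo=[14, 17, 28] (size 3, max 28) hi=[47, 49] (size 2, min 47) -> median=28
Step 6: insert 38 -> lo=[14, 17, 28] (size 3, max 28) hi=[38, 47, 49] (size 3, min 38) -> median=33
Step 7: insert 11 -> lo=[11, 14, 17, 28] (size 4, max 28) hi=[38, 47, 49] (size 3, min 38) -> median=28
Step 8: insert 5 -> lo=[5, 11, 14, 17] (size 4, max 17) hi=[28, 38, 47, 49] (size 4, min 28) -> median=22.5
Step 9: insert 46 -> lo=[5, 11, 14, 17, 28] (size 5, max 28) hi=[38, 46, 47, 49] (size 4, min 38) -> median=28

Answer: 17 22.5 17 22.5 28 33 28 22.5 28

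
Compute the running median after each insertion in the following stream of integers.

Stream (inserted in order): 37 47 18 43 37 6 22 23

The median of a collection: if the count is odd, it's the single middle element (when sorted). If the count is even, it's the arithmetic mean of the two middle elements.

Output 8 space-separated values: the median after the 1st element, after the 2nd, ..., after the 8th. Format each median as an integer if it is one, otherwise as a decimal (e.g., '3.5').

Step 1: insert 37 -> lo=[37] (size 1, max 37) hi=[] (size 0) -> median=37
Step 2: insert 47 -> lo=[37] (size 1, max 37) hi=[47] (size 1, min 47) -> median=42
Step 3: insert 18 -> lo=[18, 37] (size 2, max 37) hi=[47] (size 1, min 47) -> median=37
Step 4: insert 43 -> lo=[18, 37] (size 2, max 37) hi=[43, 47] (size 2, min 43) -> median=40
Step 5: insert 37 -> lo=[18, 37, 37] (size 3, max 37) hi=[43, 47] (size 2, min 43) -> median=37
Step 6: insert 6 -> lo=[6, 18, 37] (size 3, max 37) hi=[37, 43, 47] (size 3, min 37) -> median=37
Step 7: insert 22 -> lo=[6, 18, 22, 37] (size 4, max 37) hi=[37, 43, 47] (size 3, min 37) -> median=37
Step 8: insert 23 -> lo=[6, 18, 22, 23] (size 4, max 23) hi=[37, 37, 43, 47] (size 4, min 37) -> median=30

Answer: 37 42 37 40 37 37 37 30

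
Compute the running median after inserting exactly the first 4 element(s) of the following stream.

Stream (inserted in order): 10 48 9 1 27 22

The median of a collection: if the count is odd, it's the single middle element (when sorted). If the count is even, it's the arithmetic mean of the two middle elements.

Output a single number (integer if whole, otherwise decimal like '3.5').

Step 1: insert 10 -> lo=[10] (size 1, max 10) hi=[] (size 0) -> median=10
Step 2: insert 48 -> lo=[10] (size 1, max 10) hi=[48] (size 1, min 48) -> median=29
Step 3: insert 9 -> lo=[9, 10] (size 2, max 10) hi=[48] (size 1, min 48) -> median=10
Step 4: insert 1 -> lo=[1, 9] (size 2, max 9) hi=[10, 48] (size 2, min 10) -> median=9.5

Answer: 9.5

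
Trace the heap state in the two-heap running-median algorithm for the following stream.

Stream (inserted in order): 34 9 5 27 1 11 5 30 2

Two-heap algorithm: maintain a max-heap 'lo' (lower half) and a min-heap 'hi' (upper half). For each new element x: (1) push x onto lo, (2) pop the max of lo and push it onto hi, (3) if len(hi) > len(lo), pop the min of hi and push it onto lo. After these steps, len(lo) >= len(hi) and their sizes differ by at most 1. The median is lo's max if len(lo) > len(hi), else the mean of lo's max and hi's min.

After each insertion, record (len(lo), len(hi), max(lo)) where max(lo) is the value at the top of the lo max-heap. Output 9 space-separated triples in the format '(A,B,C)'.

Step 1: insert 34 -> lo=[34] hi=[] -> (len(lo)=1, len(hi)=0, max(lo)=34)
Step 2: insert 9 -> lo=[9] hi=[34] -> (len(lo)=1, len(hi)=1, max(lo)=9)
Step 3: insert 5 -> lo=[5, 9] hi=[34] -> (len(lo)=2, len(hi)=1, max(lo)=9)
Step 4: insert 27 -> lo=[5, 9] hi=[27, 34] -> (len(lo)=2, len(hi)=2, max(lo)=9)
Step 5: insert 1 -> lo=[1, 5, 9] hi=[27, 34] -> (len(lo)=3, len(hi)=2, max(lo)=9)
Step 6: insert 11 -> lo=[1, 5, 9] hi=[11, 27, 34] -> (len(lo)=3, len(hi)=3, max(lo)=9)
Step 7: insert 5 -> lo=[1, 5, 5, 9] hi=[11, 27, 34] -> (len(lo)=4, len(hi)=3, max(lo)=9)
Step 8: insert 30 -> lo=[1, 5, 5, 9] hi=[11, 27, 30, 34] -> (len(lo)=4, len(hi)=4, max(lo)=9)
Step 9: insert 2 -> lo=[1, 2, 5, 5, 9] hi=[11, 27, 30, 34] -> (len(lo)=5, len(hi)=4, max(lo)=9)

Answer: (1,0,34) (1,1,9) (2,1,9) (2,2,9) (3,2,9) (3,3,9) (4,3,9) (4,4,9) (5,4,9)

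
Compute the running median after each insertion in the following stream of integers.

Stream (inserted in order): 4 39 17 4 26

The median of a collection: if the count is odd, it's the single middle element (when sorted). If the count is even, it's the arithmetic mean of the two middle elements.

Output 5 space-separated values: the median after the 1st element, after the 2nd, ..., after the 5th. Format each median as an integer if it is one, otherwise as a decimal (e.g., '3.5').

Step 1: insert 4 -> lo=[4] (size 1, max 4) hi=[] (size 0) -> median=4
Step 2: insert 39 -> lo=[4] (size 1, max 4) hi=[39] (size 1, min 39) -> median=21.5
Step 3: insert 17 -> lo=[4, 17] (size 2, max 17) hi=[39] (size 1, min 39) -> median=17
Step 4: insert 4 -> lo=[4, 4] (size 2, max 4) hi=[17, 39] (size 2, min 17) -> median=10.5
Step 5: insert 26 -> lo=[4, 4, 17] (size 3, max 17) hi=[26, 39] (size 2, min 26) -> median=17

Answer: 4 21.5 17 10.5 17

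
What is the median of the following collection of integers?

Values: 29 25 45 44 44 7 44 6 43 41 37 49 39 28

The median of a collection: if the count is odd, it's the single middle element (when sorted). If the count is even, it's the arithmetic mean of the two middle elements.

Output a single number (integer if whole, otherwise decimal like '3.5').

Step 1: insert 29 -> lo=[29] (size 1, max 29) hi=[] (size 0) -> median=29
Step 2: insert 25 -> lo=[25] (size 1, max 25) hi=[29] (size 1, min 29) -> median=27
Step 3: insert 45 -> lo=[25, 29] (size 2, max 29) hi=[45] (size 1, min 45) -> median=29
Step 4: insert 44 -> lo=[25, 29] (size 2, max 29) hi=[44, 45] (size 2, min 44) -> median=36.5
Step 5: insert 44 -> lo=[25, 29, 44] (size 3, max 44) hi=[44, 45] (size 2, min 44) -> median=44
Step 6: insert 7 -> lo=[7, 25, 29] (size 3, max 29) hi=[44, 44, 45] (size 3, min 44) -> median=36.5
Step 7: insert 44 -> lo=[7, 25, 29, 44] (size 4, max 44) hi=[44, 44, 45] (size 3, min 44) -> median=44
Step 8: insert 6 -> lo=[6, 7, 25, 29] (size 4, max 29) hi=[44, 44, 44, 45] (size 4, min 44) -> median=36.5
Step 9: insert 43 -> lo=[6, 7, 25, 29, 43] (size 5, max 43) hi=[44, 44, 44, 45] (size 4, min 44) -> median=43
Step 10: insert 41 -> lo=[6, 7, 25, 29, 41] (size 5, max 41) hi=[43, 44, 44, 44, 45] (size 5, min 43) -> median=42
Step 11: insert 37 -> lo=[6, 7, 25, 29, 37, 41] (size 6, max 41) hi=[43, 44, 44, 44, 45] (size 5, min 43) -> median=41
Step 12: insert 49 -> lo=[6, 7, 25, 29, 37, 41] (size 6, max 41) hi=[43, 44, 44, 44, 45, 49] (size 6, min 43) -> median=42
Step 13: insert 39 -> lo=[6, 7, 25, 29, 37, 39, 41] (size 7, max 41) hi=[43, 44, 44, 44, 45, 49] (size 6, min 43) -> median=41
Step 14: insert 28 -> lo=[6, 7, 25, 28, 29, 37, 39] (size 7, max 39) hi=[41, 43, 44, 44, 44, 45, 49] (size 7, min 41) -> median=40

Answer: 40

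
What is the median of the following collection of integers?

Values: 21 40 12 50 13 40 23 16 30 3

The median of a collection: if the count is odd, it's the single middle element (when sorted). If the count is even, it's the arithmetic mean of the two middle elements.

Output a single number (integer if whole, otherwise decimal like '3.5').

Answer: 22

Derivation:
Step 1: insert 21 -> lo=[21] (size 1, max 21) hi=[] (size 0) -> median=21
Step 2: insert 40 -> lo=[21] (size 1, max 21) hi=[40] (size 1, min 40) -> median=30.5
Step 3: insert 12 -> lo=[12, 21] (size 2, max 21) hi=[40] (size 1, min 40) -> median=21
Step 4: insert 50 -> lo=[12, 21] (size 2, max 21) hi=[40, 50] (size 2, min 40) -> median=30.5
Step 5: insert 13 -> lo=[12, 13, 21] (size 3, max 21) hi=[40, 50] (size 2, min 40) -> median=21
Step 6: insert 40 -> lo=[12, 13, 21] (size 3, max 21) hi=[40, 40, 50] (size 3, min 40) -> median=30.5
Step 7: insert 23 -> lo=[12, 13, 21, 23] (size 4, max 23) hi=[40, 40, 50] (size 3, min 40) -> median=23
Step 8: insert 16 -> lo=[12, 13, 16, 21] (size 4, max 21) hi=[23, 40, 40, 50] (size 4, min 23) -> median=22
Step 9: insert 30 -> lo=[12, 13, 16, 21, 23] (size 5, max 23) hi=[30, 40, 40, 50] (size 4, min 30) -> median=23
Step 10: insert 3 -> lo=[3, 12, 13, 16, 21] (size 5, max 21) hi=[23, 30, 40, 40, 50] (size 5, min 23) -> median=22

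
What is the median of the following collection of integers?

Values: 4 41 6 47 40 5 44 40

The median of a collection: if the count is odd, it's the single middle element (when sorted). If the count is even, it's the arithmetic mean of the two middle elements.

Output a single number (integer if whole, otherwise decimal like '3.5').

Answer: 40

Derivation:
Step 1: insert 4 -> lo=[4] (size 1, max 4) hi=[] (size 0) -> median=4
Step 2: insert 41 -> lo=[4] (size 1, max 4) hi=[41] (size 1, min 41) -> median=22.5
Step 3: insert 6 -> lo=[4, 6] (size 2, max 6) hi=[41] (size 1, min 41) -> median=6
Step 4: insert 47 -> lo=[4, 6] (size 2, max 6) hi=[41, 47] (size 2, min 41) -> median=23.5
Step 5: insert 40 -> lo=[4, 6, 40] (size 3, max 40) hi=[41, 47] (size 2, min 41) -> median=40
Step 6: insert 5 -> lo=[4, 5, 6] (size 3, max 6) hi=[40, 41, 47] (size 3, min 40) -> median=23
Step 7: insert 44 -> lo=[4, 5, 6, 40] (size 4, max 40) hi=[41, 44, 47] (size 3, min 41) -> median=40
Step 8: insert 40 -> lo=[4, 5, 6, 40] (size 4, max 40) hi=[40, 41, 44, 47] (size 4, min 40) -> median=40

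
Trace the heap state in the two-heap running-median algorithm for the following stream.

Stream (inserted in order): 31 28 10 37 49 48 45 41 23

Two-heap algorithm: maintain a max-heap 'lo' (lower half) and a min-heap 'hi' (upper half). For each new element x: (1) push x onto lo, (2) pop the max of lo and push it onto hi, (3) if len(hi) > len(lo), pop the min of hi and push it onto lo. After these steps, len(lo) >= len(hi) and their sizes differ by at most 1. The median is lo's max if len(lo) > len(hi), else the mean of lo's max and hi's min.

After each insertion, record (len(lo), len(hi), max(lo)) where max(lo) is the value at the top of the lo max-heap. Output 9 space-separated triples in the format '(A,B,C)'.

Answer: (1,0,31) (1,1,28) (2,1,28) (2,2,28) (3,2,31) (3,3,31) (4,3,37) (4,4,37) (5,4,37)

Derivation:
Step 1: insert 31 -> lo=[31] hi=[] -> (len(lo)=1, len(hi)=0, max(lo)=31)
Step 2: insert 28 -> lo=[28] hi=[31] -> (len(lo)=1, len(hi)=1, max(lo)=28)
Step 3: insert 10 -> lo=[10, 28] hi=[31] -> (len(lo)=2, len(hi)=1, max(lo)=28)
Step 4: insert 37 -> lo=[10, 28] hi=[31, 37] -> (len(lo)=2, len(hi)=2, max(lo)=28)
Step 5: insert 49 -> lo=[10, 28, 31] hi=[37, 49] -> (len(lo)=3, len(hi)=2, max(lo)=31)
Step 6: insert 48 -> lo=[10, 28, 31] hi=[37, 48, 49] -> (len(lo)=3, len(hi)=3, max(lo)=31)
Step 7: insert 45 -> lo=[10, 28, 31, 37] hi=[45, 48, 49] -> (len(lo)=4, len(hi)=3, max(lo)=37)
Step 8: insert 41 -> lo=[10, 28, 31, 37] hi=[41, 45, 48, 49] -> (len(lo)=4, len(hi)=4, max(lo)=37)
Step 9: insert 23 -> lo=[10, 23, 28, 31, 37] hi=[41, 45, 48, 49] -> (len(lo)=5, len(hi)=4, max(lo)=37)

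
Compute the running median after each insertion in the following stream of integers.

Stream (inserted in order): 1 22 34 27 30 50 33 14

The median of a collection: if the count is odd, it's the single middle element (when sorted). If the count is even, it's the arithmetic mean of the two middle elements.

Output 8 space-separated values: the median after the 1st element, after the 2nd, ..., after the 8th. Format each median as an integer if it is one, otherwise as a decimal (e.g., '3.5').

Answer: 1 11.5 22 24.5 27 28.5 30 28.5

Derivation:
Step 1: insert 1 -> lo=[1] (size 1, max 1) hi=[] (size 0) -> median=1
Step 2: insert 22 -> lo=[1] (size 1, max 1) hi=[22] (size 1, min 22) -> median=11.5
Step 3: insert 34 -> lo=[1, 22] (size 2, max 22) hi=[34] (size 1, min 34) -> median=22
Step 4: insert 27 -> lo=[1, 22] (size 2, max 22) hi=[27, 34] (size 2, min 27) -> median=24.5
Step 5: insert 30 -> lo=[1, 22, 27] (size 3, max 27) hi=[30, 34] (size 2, min 30) -> median=27
Step 6: insert 50 -> lo=[1, 22, 27] (size 3, max 27) hi=[30, 34, 50] (size 3, min 30) -> median=28.5
Step 7: insert 33 -> lo=[1, 22, 27, 30] (size 4, max 30) hi=[33, 34, 50] (size 3, min 33) -> median=30
Step 8: insert 14 -> lo=[1, 14, 22, 27] (size 4, max 27) hi=[30, 33, 34, 50] (size 4, min 30) -> median=28.5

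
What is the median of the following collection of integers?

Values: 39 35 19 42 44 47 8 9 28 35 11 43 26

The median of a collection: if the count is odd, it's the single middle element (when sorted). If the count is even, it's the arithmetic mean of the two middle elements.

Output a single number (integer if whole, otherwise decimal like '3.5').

Answer: 35

Derivation:
Step 1: insert 39 -> lo=[39] (size 1, max 39) hi=[] (size 0) -> median=39
Step 2: insert 35 -> lo=[35] (size 1, max 35) hi=[39] (size 1, min 39) -> median=37
Step 3: insert 19 -> lo=[19, 35] (size 2, max 35) hi=[39] (size 1, min 39) -> median=35
Step 4: insert 42 -> lo=[19, 35] (size 2, max 35) hi=[39, 42] (size 2, min 39) -> median=37
Step 5: insert 44 -> lo=[19, 35, 39] (size 3, max 39) hi=[42, 44] (size 2, min 42) -> median=39
Step 6: insert 47 -> lo=[19, 35, 39] (size 3, max 39) hi=[42, 44, 47] (size 3, min 42) -> median=40.5
Step 7: insert 8 -> lo=[8, 19, 35, 39] (size 4, max 39) hi=[42, 44, 47] (size 3, min 42) -> median=39
Step 8: insert 9 -> lo=[8, 9, 19, 35] (size 4, max 35) hi=[39, 42, 44, 47] (size 4, min 39) -> median=37
Step 9: insert 28 -> lo=[8, 9, 19, 28, 35] (size 5, max 35) hi=[39, 42, 44, 47] (size 4, min 39) -> median=35
Step 10: insert 35 -> lo=[8, 9, 19, 28, 35] (size 5, max 35) hi=[35, 39, 42, 44, 47] (size 5, min 35) -> median=35
Step 11: insert 11 -> lo=[8, 9, 11, 19, 28, 35] (size 6, max 35) hi=[35, 39, 42, 44, 47] (size 5, min 35) -> median=35
Step 12: insert 43 -> lo=[8, 9, 11, 19, 28, 35] (size 6, max 35) hi=[35, 39, 42, 43, 44, 47] (size 6, min 35) -> median=35
Step 13: insert 26 -> lo=[8, 9, 11, 19, 26, 28, 35] (size 7, max 35) hi=[35, 39, 42, 43, 44, 47] (size 6, min 35) -> median=35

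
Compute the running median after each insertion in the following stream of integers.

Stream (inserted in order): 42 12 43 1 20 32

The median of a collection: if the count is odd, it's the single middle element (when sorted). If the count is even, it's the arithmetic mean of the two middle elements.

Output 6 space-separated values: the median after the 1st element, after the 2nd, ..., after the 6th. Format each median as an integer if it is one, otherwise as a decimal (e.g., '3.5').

Step 1: insert 42 -> lo=[42] (size 1, max 42) hi=[] (size 0) -> median=42
Step 2: insert 12 -> lo=[12] (size 1, max 12) hi=[42] (size 1, min 42) -> median=27
Step 3: insert 43 -> lo=[12, 42] (size 2, max 42) hi=[43] (size 1, min 43) -> median=42
Step 4: insert 1 -> lo=[1, 12] (size 2, max 12) hi=[42, 43] (size 2, min 42) -> median=27
Step 5: insert 20 -> lo=[1, 12, 20] (size 3, max 20) hi=[42, 43] (size 2, min 42) -> median=20
Step 6: insert 32 -> lo=[1, 12, 20] (size 3, max 20) hi=[32, 42, 43] (size 3, min 32) -> median=26

Answer: 42 27 42 27 20 26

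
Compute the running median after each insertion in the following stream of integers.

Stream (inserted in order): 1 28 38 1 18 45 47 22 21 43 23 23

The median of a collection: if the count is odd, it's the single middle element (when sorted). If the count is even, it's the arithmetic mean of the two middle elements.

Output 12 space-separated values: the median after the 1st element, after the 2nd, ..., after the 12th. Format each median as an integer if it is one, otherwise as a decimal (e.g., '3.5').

Answer: 1 14.5 28 14.5 18 23 28 25 22 25 23 23

Derivation:
Step 1: insert 1 -> lo=[1] (size 1, max 1) hi=[] (size 0) -> median=1
Step 2: insert 28 -> lo=[1] (size 1, max 1) hi=[28] (size 1, min 28) -> median=14.5
Step 3: insert 38 -> lo=[1, 28] (size 2, max 28) hi=[38] (size 1, min 38) -> median=28
Step 4: insert 1 -> lo=[1, 1] (size 2, max 1) hi=[28, 38] (size 2, min 28) -> median=14.5
Step 5: insert 18 -> lo=[1, 1, 18] (size 3, max 18) hi=[28, 38] (size 2, min 28) -> median=18
Step 6: insert 45 -> lo=[1, 1, 18] (size 3, max 18) hi=[28, 38, 45] (size 3, min 28) -> median=23
Step 7: insert 47 -> lo=[1, 1, 18, 28] (size 4, max 28) hi=[38, 45, 47] (size 3, min 38) -> median=28
Step 8: insert 22 -> lo=[1, 1, 18, 22] (size 4, max 22) hi=[28, 38, 45, 47] (size 4, min 28) -> median=25
Step 9: insert 21 -> lo=[1, 1, 18, 21, 22] (size 5, max 22) hi=[28, 38, 45, 47] (size 4, min 28) -> median=22
Step 10: insert 43 -> lo=[1, 1, 18, 21, 22] (size 5, max 22) hi=[28, 38, 43, 45, 47] (size 5, min 28) -> median=25
Step 11: insert 23 -> lo=[1, 1, 18, 21, 22, 23] (size 6, max 23) hi=[28, 38, 43, 45, 47] (size 5, min 28) -> median=23
Step 12: insert 23 -> lo=[1, 1, 18, 21, 22, 23] (size 6, max 23) hi=[23, 28, 38, 43, 45, 47] (size 6, min 23) -> median=23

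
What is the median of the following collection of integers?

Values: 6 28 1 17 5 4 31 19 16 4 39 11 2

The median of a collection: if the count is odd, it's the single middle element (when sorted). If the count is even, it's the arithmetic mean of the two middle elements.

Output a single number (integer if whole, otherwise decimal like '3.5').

Answer: 11

Derivation:
Step 1: insert 6 -> lo=[6] (size 1, max 6) hi=[] (size 0) -> median=6
Step 2: insert 28 -> lo=[6] (size 1, max 6) hi=[28] (size 1, min 28) -> median=17
Step 3: insert 1 -> lo=[1, 6] (size 2, max 6) hi=[28] (size 1, min 28) -> median=6
Step 4: insert 17 -> lo=[1, 6] (size 2, max 6) hi=[17, 28] (size 2, min 17) -> median=11.5
Step 5: insert 5 -> lo=[1, 5, 6] (size 3, max 6) hi=[17, 28] (size 2, min 17) -> median=6
Step 6: insert 4 -> lo=[1, 4, 5] (size 3, max 5) hi=[6, 17, 28] (size 3, min 6) -> median=5.5
Step 7: insert 31 -> lo=[1, 4, 5, 6] (size 4, max 6) hi=[17, 28, 31] (size 3, min 17) -> median=6
Step 8: insert 19 -> lo=[1, 4, 5, 6] (size 4, max 6) hi=[17, 19, 28, 31] (size 4, min 17) -> median=11.5
Step 9: insert 16 -> lo=[1, 4, 5, 6, 16] (size 5, max 16) hi=[17, 19, 28, 31] (size 4, min 17) -> median=16
Step 10: insert 4 -> lo=[1, 4, 4, 5, 6] (size 5, max 6) hi=[16, 17, 19, 28, 31] (size 5, min 16) -> median=11
Step 11: insert 39 -> lo=[1, 4, 4, 5, 6, 16] (size 6, max 16) hi=[17, 19, 28, 31, 39] (size 5, min 17) -> median=16
Step 12: insert 11 -> lo=[1, 4, 4, 5, 6, 11] (size 6, max 11) hi=[16, 17, 19, 28, 31, 39] (size 6, min 16) -> median=13.5
Step 13: insert 2 -> lo=[1, 2, 4, 4, 5, 6, 11] (size 7, max 11) hi=[16, 17, 19, 28, 31, 39] (size 6, min 16) -> median=11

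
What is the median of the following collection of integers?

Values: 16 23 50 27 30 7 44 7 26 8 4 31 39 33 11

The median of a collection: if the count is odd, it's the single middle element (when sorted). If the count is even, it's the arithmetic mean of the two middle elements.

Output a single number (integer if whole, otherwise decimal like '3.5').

Step 1: insert 16 -> lo=[16] (size 1, max 16) hi=[] (size 0) -> median=16
Step 2: insert 23 -> lo=[16] (size 1, max 16) hi=[23] (size 1, min 23) -> median=19.5
Step 3: insert 50 -> lo=[16, 23] (size 2, max 23) hi=[50] (size 1, min 50) -> median=23
Step 4: insert 27 -> lo=[16, 23] (size 2, max 23) hi=[27, 50] (size 2, min 27) -> median=25
Step 5: insert 30 -> lo=[16, 23, 27] (size 3, max 27) hi=[30, 50] (size 2, min 30) -> median=27
Step 6: insert 7 -> lo=[7, 16, 23] (size 3, max 23) hi=[27, 30, 50] (size 3, min 27) -> median=25
Step 7: insert 44 -> lo=[7, 16, 23, 27] (size 4, max 27) hi=[30, 44, 50] (size 3, min 30) -> median=27
Step 8: insert 7 -> lo=[7, 7, 16, 23] (size 4, max 23) hi=[27, 30, 44, 50] (size 4, min 27) -> median=25
Step 9: insert 26 -> lo=[7, 7, 16, 23, 26] (size 5, max 26) hi=[27, 30, 44, 50] (size 4, min 27) -> median=26
Step 10: insert 8 -> lo=[7, 7, 8, 16, 23] (size 5, max 23) hi=[26, 27, 30, 44, 50] (size 5, min 26) -> median=24.5
Step 11: insert 4 -> lo=[4, 7, 7, 8, 16, 23] (size 6, max 23) hi=[26, 27, 30, 44, 50] (size 5, min 26) -> median=23
Step 12: insert 31 -> lo=[4, 7, 7, 8, 16, 23] (size 6, max 23) hi=[26, 27, 30, 31, 44, 50] (size 6, min 26) -> median=24.5
Step 13: insert 39 -> lo=[4, 7, 7, 8, 16, 23, 26] (size 7, max 26) hi=[27, 30, 31, 39, 44, 50] (size 6, min 27) -> median=26
Step 14: insert 33 -> lo=[4, 7, 7, 8, 16, 23, 26] (size 7, max 26) hi=[27, 30, 31, 33, 39, 44, 50] (size 7, min 27) -> median=26.5
Step 15: insert 11 -> lo=[4, 7, 7, 8, 11, 16, 23, 26] (size 8, max 26) hi=[27, 30, 31, 33, 39, 44, 50] (size 7, min 27) -> median=26

Answer: 26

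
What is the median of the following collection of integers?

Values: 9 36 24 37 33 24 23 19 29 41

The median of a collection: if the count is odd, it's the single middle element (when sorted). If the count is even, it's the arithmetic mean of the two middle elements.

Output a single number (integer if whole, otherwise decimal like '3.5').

Answer: 26.5

Derivation:
Step 1: insert 9 -> lo=[9] (size 1, max 9) hi=[] (size 0) -> median=9
Step 2: insert 36 -> lo=[9] (size 1, max 9) hi=[36] (size 1, min 36) -> median=22.5
Step 3: insert 24 -> lo=[9, 24] (size 2, max 24) hi=[36] (size 1, min 36) -> median=24
Step 4: insert 37 -> lo=[9, 24] (size 2, max 24) hi=[36, 37] (size 2, min 36) -> median=30
Step 5: insert 33 -> lo=[9, 24, 33] (size 3, max 33) hi=[36, 37] (size 2, min 36) -> median=33
Step 6: insert 24 -> lo=[9, 24, 24] (size 3, max 24) hi=[33, 36, 37] (size 3, min 33) -> median=28.5
Step 7: insert 23 -> lo=[9, 23, 24, 24] (size 4, max 24) hi=[33, 36, 37] (size 3, min 33) -> median=24
Step 8: insert 19 -> lo=[9, 19, 23, 24] (size 4, max 24) hi=[24, 33, 36, 37] (size 4, min 24) -> median=24
Step 9: insert 29 -> lo=[9, 19, 23, 24, 24] (size 5, max 24) hi=[29, 33, 36, 37] (size 4, min 29) -> median=24
Step 10: insert 41 -> lo=[9, 19, 23, 24, 24] (size 5, max 24) hi=[29, 33, 36, 37, 41] (size 5, min 29) -> median=26.5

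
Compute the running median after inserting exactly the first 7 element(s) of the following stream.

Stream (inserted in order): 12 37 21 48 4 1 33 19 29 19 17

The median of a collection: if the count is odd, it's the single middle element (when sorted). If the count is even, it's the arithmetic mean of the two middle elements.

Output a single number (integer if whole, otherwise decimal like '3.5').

Answer: 21

Derivation:
Step 1: insert 12 -> lo=[12] (size 1, max 12) hi=[] (size 0) -> median=12
Step 2: insert 37 -> lo=[12] (size 1, max 12) hi=[37] (size 1, min 37) -> median=24.5
Step 3: insert 21 -> lo=[12, 21] (size 2, max 21) hi=[37] (size 1, min 37) -> median=21
Step 4: insert 48 -> lo=[12, 21] (size 2, max 21) hi=[37, 48] (size 2, min 37) -> median=29
Step 5: insert 4 -> lo=[4, 12, 21] (size 3, max 21) hi=[37, 48] (size 2, min 37) -> median=21
Step 6: insert 1 -> lo=[1, 4, 12] (size 3, max 12) hi=[21, 37, 48] (size 3, min 21) -> median=16.5
Step 7: insert 33 -> lo=[1, 4, 12, 21] (size 4, max 21) hi=[33, 37, 48] (size 3, min 33) -> median=21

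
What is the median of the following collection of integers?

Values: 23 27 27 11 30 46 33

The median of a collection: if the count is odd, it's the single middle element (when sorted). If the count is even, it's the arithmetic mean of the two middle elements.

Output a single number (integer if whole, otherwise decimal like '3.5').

Step 1: insert 23 -> lo=[23] (size 1, max 23) hi=[] (size 0) -> median=23
Step 2: insert 27 -> lo=[23] (size 1, max 23) hi=[27] (size 1, min 27) -> median=25
Step 3: insert 27 -> lo=[23, 27] (size 2, max 27) hi=[27] (size 1, min 27) -> median=27
Step 4: insert 11 -> lo=[11, 23] (size 2, max 23) hi=[27, 27] (size 2, min 27) -> median=25
Step 5: insert 30 -> lo=[11, 23, 27] (size 3, max 27) hi=[27, 30] (size 2, min 27) -> median=27
Step 6: insert 46 -> lo=[11, 23, 27] (size 3, max 27) hi=[27, 30, 46] (size 3, min 27) -> median=27
Step 7: insert 33 -> lo=[11, 23, 27, 27] (size 4, max 27) hi=[30, 33, 46] (size 3, min 30) -> median=27

Answer: 27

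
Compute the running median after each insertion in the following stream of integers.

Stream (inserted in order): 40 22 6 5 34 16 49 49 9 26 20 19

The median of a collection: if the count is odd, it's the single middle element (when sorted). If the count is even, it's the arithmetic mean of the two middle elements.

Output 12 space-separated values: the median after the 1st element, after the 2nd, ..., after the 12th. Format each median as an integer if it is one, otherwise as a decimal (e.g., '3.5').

Step 1: insert 40 -> lo=[40] (size 1, max 40) hi=[] (size 0) -> median=40
Step 2: insert 22 -> lo=[22] (size 1, max 22) hi=[40] (size 1, min 40) -> median=31
Step 3: insert 6 -> lo=[6, 22] (size 2, max 22) hi=[40] (size 1, min 40) -> median=22
Step 4: insert 5 -> lo=[5, 6] (size 2, max 6) hi=[22, 40] (size 2, min 22) -> median=14
Step 5: insert 34 -> lo=[5, 6, 22] (size 3, max 22) hi=[34, 40] (size 2, min 34) -> median=22
Step 6: insert 16 -> lo=[5, 6, 16] (size 3, max 16) hi=[22, 34, 40] (size 3, min 22) -> median=19
Step 7: insert 49 -> lo=[5, 6, 16, 22] (size 4, max 22) hi=[34, 40, 49] (size 3, min 34) -> median=22
Step 8: insert 49 -> lo=[5, 6, 16, 22] (size 4, max 22) hi=[34, 40, 49, 49] (size 4, min 34) -> median=28
Step 9: insert 9 -> lo=[5, 6, 9, 16, 22] (size 5, max 22) hi=[34, 40, 49, 49] (size 4, min 34) -> median=22
Step 10: insert 26 -> lo=[5, 6, 9, 16, 22] (size 5, max 22) hi=[26, 34, 40, 49, 49] (size 5, min 26) -> median=24
Step 11: insert 20 -> lo=[5, 6, 9, 16, 20, 22] (size 6, max 22) hi=[26, 34, 40, 49, 49] (size 5, min 26) -> median=22
Step 12: insert 19 -> lo=[5, 6, 9, 16, 19, 20] (size 6, max 20) hi=[22, 26, 34, 40, 49, 49] (size 6, min 22) -> median=21

Answer: 40 31 22 14 22 19 22 28 22 24 22 21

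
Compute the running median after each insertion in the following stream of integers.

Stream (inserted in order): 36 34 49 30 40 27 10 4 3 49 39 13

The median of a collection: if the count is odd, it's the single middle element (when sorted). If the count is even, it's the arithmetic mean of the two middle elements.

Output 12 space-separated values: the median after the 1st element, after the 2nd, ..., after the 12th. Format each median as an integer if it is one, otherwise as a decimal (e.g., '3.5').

Answer: 36 35 36 35 36 35 34 32 30 32 34 32

Derivation:
Step 1: insert 36 -> lo=[36] (size 1, max 36) hi=[] (size 0) -> median=36
Step 2: insert 34 -> lo=[34] (size 1, max 34) hi=[36] (size 1, min 36) -> median=35
Step 3: insert 49 -> lo=[34, 36] (size 2, max 36) hi=[49] (size 1, min 49) -> median=36
Step 4: insert 30 -> lo=[30, 34] (size 2, max 34) hi=[36, 49] (size 2, min 36) -> median=35
Step 5: insert 40 -> lo=[30, 34, 36] (size 3, max 36) hi=[40, 49] (size 2, min 40) -> median=36
Step 6: insert 27 -> lo=[27, 30, 34] (size 3, max 34) hi=[36, 40, 49] (size 3, min 36) -> median=35
Step 7: insert 10 -> lo=[10, 27, 30, 34] (size 4, max 34) hi=[36, 40, 49] (size 3, min 36) -> median=34
Step 8: insert 4 -> lo=[4, 10, 27, 30] (size 4, max 30) hi=[34, 36, 40, 49] (size 4, min 34) -> median=32
Step 9: insert 3 -> lo=[3, 4, 10, 27, 30] (size 5, max 30) hi=[34, 36, 40, 49] (size 4, min 34) -> median=30
Step 10: insert 49 -> lo=[3, 4, 10, 27, 30] (size 5, max 30) hi=[34, 36, 40, 49, 49] (size 5, min 34) -> median=32
Step 11: insert 39 -> lo=[3, 4, 10, 27, 30, 34] (size 6, max 34) hi=[36, 39, 40, 49, 49] (size 5, min 36) -> median=34
Step 12: insert 13 -> lo=[3, 4, 10, 13, 27, 30] (size 6, max 30) hi=[34, 36, 39, 40, 49, 49] (size 6, min 34) -> median=32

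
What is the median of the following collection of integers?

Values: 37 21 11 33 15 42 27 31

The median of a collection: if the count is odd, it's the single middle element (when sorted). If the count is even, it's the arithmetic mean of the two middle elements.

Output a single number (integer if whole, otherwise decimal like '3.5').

Answer: 29

Derivation:
Step 1: insert 37 -> lo=[37] (size 1, max 37) hi=[] (size 0) -> median=37
Step 2: insert 21 -> lo=[21] (size 1, max 21) hi=[37] (size 1, min 37) -> median=29
Step 3: insert 11 -> lo=[11, 21] (size 2, max 21) hi=[37] (size 1, min 37) -> median=21
Step 4: insert 33 -> lo=[11, 21] (size 2, max 21) hi=[33, 37] (size 2, min 33) -> median=27
Step 5: insert 15 -> lo=[11, 15, 21] (size 3, max 21) hi=[33, 37] (size 2, min 33) -> median=21
Step 6: insert 42 -> lo=[11, 15, 21] (size 3, max 21) hi=[33, 37, 42] (size 3, min 33) -> median=27
Step 7: insert 27 -> lo=[11, 15, 21, 27] (size 4, max 27) hi=[33, 37, 42] (size 3, min 33) -> median=27
Step 8: insert 31 -> lo=[11, 15, 21, 27] (size 4, max 27) hi=[31, 33, 37, 42] (size 4, min 31) -> median=29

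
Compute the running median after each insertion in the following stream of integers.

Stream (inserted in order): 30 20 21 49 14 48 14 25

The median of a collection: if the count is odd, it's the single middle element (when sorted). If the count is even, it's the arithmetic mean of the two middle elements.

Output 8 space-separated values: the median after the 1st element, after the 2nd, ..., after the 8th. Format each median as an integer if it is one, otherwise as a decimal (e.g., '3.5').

Step 1: insert 30 -> lo=[30] (size 1, max 30) hi=[] (size 0) -> median=30
Step 2: insert 20 -> lo=[20] (size 1, max 20) hi=[30] (size 1, min 30) -> median=25
Step 3: insert 21 -> lo=[20, 21] (size 2, max 21) hi=[30] (size 1, min 30) -> median=21
Step 4: insert 49 -> lo=[20, 21] (size 2, max 21) hi=[30, 49] (size 2, min 30) -> median=25.5
Step 5: insert 14 -> lo=[14, 20, 21] (size 3, max 21) hi=[30, 49] (size 2, min 30) -> median=21
Step 6: insert 48 -> lo=[14, 20, 21] (size 3, max 21) hi=[30, 48, 49] (size 3, min 30) -> median=25.5
Step 7: insert 14 -> lo=[14, 14, 20, 21] (size 4, max 21) hi=[30, 48, 49] (size 3, min 30) -> median=21
Step 8: insert 25 -> lo=[14, 14, 20, 21] (size 4, max 21) hi=[25, 30, 48, 49] (size 4, min 25) -> median=23

Answer: 30 25 21 25.5 21 25.5 21 23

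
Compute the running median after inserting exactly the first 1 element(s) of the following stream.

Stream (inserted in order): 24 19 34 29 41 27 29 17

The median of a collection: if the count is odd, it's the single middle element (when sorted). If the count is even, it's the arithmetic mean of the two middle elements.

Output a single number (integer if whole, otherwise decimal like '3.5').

Step 1: insert 24 -> lo=[24] (size 1, max 24) hi=[] (size 0) -> median=24

Answer: 24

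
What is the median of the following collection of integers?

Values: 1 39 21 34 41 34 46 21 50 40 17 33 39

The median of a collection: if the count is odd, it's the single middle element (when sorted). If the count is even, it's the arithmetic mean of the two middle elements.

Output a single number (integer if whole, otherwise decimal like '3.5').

Answer: 34

Derivation:
Step 1: insert 1 -> lo=[1] (size 1, max 1) hi=[] (size 0) -> median=1
Step 2: insert 39 -> lo=[1] (size 1, max 1) hi=[39] (size 1, min 39) -> median=20
Step 3: insert 21 -> lo=[1, 21] (size 2, max 21) hi=[39] (size 1, min 39) -> median=21
Step 4: insert 34 -> lo=[1, 21] (size 2, max 21) hi=[34, 39] (size 2, min 34) -> median=27.5
Step 5: insert 41 -> lo=[1, 21, 34] (size 3, max 34) hi=[39, 41] (size 2, min 39) -> median=34
Step 6: insert 34 -> lo=[1, 21, 34] (size 3, max 34) hi=[34, 39, 41] (size 3, min 34) -> median=34
Step 7: insert 46 -> lo=[1, 21, 34, 34] (size 4, max 34) hi=[39, 41, 46] (size 3, min 39) -> median=34
Step 8: insert 21 -> lo=[1, 21, 21, 34] (size 4, max 34) hi=[34, 39, 41, 46] (size 4, min 34) -> median=34
Step 9: insert 50 -> lo=[1, 21, 21, 34, 34] (size 5, max 34) hi=[39, 41, 46, 50] (size 4, min 39) -> median=34
Step 10: insert 40 -> lo=[1, 21, 21, 34, 34] (size 5, max 34) hi=[39, 40, 41, 46, 50] (size 5, min 39) -> median=36.5
Step 11: insert 17 -> lo=[1, 17, 21, 21, 34, 34] (size 6, max 34) hi=[39, 40, 41, 46, 50] (size 5, min 39) -> median=34
Step 12: insert 33 -> lo=[1, 17, 21, 21, 33, 34] (size 6, max 34) hi=[34, 39, 40, 41, 46, 50] (size 6, min 34) -> median=34
Step 13: insert 39 -> lo=[1, 17, 21, 21, 33, 34, 34] (size 7, max 34) hi=[39, 39, 40, 41, 46, 50] (size 6, min 39) -> median=34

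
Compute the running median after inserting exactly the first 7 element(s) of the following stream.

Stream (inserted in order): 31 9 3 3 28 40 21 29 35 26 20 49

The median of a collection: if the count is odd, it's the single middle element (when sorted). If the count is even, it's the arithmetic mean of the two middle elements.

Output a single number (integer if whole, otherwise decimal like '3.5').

Step 1: insert 31 -> lo=[31] (size 1, max 31) hi=[] (size 0) -> median=31
Step 2: insert 9 -> lo=[9] (size 1, max 9) hi=[31] (size 1, min 31) -> median=20
Step 3: insert 3 -> lo=[3, 9] (size 2, max 9) hi=[31] (size 1, min 31) -> median=9
Step 4: insert 3 -> lo=[3, 3] (size 2, max 3) hi=[9, 31] (size 2, min 9) -> median=6
Step 5: insert 28 -> lo=[3, 3, 9] (size 3, max 9) hi=[28, 31] (size 2, min 28) -> median=9
Step 6: insert 40 -> lo=[3, 3, 9] (size 3, max 9) hi=[28, 31, 40] (size 3, min 28) -> median=18.5
Step 7: insert 21 -> lo=[3, 3, 9, 21] (size 4, max 21) hi=[28, 31, 40] (size 3, min 28) -> median=21

Answer: 21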